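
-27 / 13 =-2.08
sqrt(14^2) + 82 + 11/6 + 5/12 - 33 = 261/4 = 65.25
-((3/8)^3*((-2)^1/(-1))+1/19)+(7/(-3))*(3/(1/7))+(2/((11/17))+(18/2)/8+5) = -39.94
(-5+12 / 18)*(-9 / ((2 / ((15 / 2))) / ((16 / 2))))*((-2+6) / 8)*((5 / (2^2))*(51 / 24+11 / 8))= 20475 / 8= 2559.38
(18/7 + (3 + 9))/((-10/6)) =-306/35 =-8.74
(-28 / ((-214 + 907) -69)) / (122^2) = -7 / 2321904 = -0.00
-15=-15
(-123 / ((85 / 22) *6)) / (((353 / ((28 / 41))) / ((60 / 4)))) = -924 / 6001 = -0.15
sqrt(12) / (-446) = -sqrt(3) / 223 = -0.01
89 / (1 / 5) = 445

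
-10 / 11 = -0.91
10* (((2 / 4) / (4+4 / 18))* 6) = 135 / 19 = 7.11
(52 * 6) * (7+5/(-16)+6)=7917/2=3958.50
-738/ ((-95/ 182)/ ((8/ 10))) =537264/ 475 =1131.08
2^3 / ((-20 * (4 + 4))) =-1 / 20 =-0.05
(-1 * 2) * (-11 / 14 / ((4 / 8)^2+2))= 0.70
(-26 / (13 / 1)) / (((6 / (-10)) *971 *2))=5 / 2913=0.00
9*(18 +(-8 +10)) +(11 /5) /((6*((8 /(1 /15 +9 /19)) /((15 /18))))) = 7388047 /41040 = 180.02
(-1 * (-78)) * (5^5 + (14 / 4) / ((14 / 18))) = 244101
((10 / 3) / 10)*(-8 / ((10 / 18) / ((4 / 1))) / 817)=-96 / 4085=-0.02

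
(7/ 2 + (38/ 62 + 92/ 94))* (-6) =-44511/ 1457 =-30.55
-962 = -962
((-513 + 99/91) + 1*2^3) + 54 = -40942/91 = -449.91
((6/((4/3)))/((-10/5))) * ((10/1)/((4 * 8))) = -0.70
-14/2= -7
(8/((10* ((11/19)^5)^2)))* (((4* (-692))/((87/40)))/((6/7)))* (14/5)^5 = -1022257478454289726480384/21155211940190625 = -48321779.11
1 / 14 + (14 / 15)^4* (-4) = -2100671 / 708750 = -2.96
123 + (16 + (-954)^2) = 910255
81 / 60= 1.35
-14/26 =-7/13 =-0.54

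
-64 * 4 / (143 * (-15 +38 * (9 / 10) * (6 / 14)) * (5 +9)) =160 / 429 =0.37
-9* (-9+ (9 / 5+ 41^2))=-75321 / 5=-15064.20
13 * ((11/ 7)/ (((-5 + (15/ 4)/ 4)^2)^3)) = 184549376/ 40610171875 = 0.00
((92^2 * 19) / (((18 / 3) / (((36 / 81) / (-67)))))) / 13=-321632 / 23517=-13.68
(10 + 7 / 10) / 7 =107 / 70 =1.53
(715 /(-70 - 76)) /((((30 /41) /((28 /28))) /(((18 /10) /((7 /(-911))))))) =16023579 /10220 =1567.86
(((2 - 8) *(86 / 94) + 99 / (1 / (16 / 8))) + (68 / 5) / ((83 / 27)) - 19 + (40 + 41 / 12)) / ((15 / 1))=51809509 / 3510900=14.76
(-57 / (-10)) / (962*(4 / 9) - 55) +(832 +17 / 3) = 84262429 / 100590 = 837.68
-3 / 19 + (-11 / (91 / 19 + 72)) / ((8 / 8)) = -8348 / 27721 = -0.30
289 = 289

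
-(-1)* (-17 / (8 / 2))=-4.25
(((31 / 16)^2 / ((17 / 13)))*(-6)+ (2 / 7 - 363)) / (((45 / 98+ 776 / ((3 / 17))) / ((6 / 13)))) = -0.04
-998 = -998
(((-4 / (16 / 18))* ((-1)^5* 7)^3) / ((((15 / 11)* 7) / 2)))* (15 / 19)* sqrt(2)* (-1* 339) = -1644489* sqrt(2) / 19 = -122403.09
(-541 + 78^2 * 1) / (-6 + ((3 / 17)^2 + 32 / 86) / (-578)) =-39814293658 / 43101847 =-923.73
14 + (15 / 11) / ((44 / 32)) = 1814 / 121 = 14.99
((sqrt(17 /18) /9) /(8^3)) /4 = sqrt(34) /110592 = 0.00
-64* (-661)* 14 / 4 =148064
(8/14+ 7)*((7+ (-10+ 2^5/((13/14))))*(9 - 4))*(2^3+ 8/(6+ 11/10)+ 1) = 77928815/6461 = 12061.42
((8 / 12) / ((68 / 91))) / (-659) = -0.00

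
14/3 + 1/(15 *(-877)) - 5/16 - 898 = -62698197/70160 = -893.65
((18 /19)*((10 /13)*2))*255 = 91800 /247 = 371.66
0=0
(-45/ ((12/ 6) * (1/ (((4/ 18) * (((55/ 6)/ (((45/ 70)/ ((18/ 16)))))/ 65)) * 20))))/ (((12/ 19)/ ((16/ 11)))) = -6650/ 117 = -56.84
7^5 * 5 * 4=336140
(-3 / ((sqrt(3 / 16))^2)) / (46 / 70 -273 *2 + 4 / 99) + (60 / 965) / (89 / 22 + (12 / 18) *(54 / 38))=31808329608 / 761062719143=0.04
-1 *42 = -42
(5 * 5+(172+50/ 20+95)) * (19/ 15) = 11191/ 30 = 373.03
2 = 2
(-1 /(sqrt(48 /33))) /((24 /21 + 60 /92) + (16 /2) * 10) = -161 * sqrt(11) /52676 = -0.01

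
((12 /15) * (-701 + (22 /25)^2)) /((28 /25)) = -437641 /875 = -500.16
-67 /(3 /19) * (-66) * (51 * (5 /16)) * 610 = 1089083325 /4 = 272270831.25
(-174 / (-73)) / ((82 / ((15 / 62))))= 1305 / 185566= 0.01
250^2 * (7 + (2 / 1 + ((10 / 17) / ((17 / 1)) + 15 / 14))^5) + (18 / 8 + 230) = 5016194024515308288864669 / 271062475878770744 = 18505674.78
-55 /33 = -5 /3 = -1.67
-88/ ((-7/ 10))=880/ 7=125.71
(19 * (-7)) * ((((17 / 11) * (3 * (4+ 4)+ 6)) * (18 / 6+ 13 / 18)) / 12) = -757435 / 396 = -1912.71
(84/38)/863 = 42/16397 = 0.00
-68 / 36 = -17 / 9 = -1.89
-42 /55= -0.76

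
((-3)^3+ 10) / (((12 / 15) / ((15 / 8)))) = -1275 / 32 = -39.84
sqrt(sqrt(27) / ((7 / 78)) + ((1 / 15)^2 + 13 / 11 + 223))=sqrt(44594550 * sqrt(3) + 299070079) / 1155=16.80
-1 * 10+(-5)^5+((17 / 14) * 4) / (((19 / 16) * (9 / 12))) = -1248689 / 399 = -3129.55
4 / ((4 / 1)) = 1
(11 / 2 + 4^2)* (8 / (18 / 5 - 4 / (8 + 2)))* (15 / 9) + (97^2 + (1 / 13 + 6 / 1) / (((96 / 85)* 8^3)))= 9498.59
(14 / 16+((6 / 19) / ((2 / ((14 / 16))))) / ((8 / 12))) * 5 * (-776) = -159565 / 38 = -4199.08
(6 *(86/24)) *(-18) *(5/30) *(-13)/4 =1677/8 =209.62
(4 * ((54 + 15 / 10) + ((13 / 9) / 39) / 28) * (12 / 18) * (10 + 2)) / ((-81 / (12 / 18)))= -671344 / 45927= -14.62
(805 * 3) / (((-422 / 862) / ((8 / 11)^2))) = -66615360 / 25531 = -2609.20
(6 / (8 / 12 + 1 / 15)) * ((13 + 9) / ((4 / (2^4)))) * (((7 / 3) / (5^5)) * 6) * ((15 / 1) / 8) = 756 / 125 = 6.05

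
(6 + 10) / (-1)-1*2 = -18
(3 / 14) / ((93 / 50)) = 0.12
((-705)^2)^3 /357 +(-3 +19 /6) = 343927169767200.80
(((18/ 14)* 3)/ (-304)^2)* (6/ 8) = 81/ 2587648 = 0.00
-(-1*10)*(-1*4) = -40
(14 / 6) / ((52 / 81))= 189 / 52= 3.63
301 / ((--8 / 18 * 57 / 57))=2709 / 4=677.25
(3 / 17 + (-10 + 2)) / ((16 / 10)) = -665 / 136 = -4.89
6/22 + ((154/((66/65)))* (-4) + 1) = -19978/33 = -605.39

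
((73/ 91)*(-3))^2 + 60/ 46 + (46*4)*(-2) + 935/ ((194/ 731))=116843266461/ 36949822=3162.21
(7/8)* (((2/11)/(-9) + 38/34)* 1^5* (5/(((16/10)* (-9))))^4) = 5050390625/361829597184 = 0.01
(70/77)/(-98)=-5/539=-0.01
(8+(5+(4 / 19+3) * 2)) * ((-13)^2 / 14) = 62361 / 266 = 234.44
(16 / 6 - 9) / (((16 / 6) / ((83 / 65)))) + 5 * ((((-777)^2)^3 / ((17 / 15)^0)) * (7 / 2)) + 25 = 2002476854989424361323 / 520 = 3850917028825816079.47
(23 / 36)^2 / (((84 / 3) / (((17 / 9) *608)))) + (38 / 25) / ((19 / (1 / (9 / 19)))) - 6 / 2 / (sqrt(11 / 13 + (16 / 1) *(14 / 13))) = 16.21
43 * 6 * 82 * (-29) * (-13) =7975812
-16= -16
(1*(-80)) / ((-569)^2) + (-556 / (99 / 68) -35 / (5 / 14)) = -15381893030 / 32052339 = -479.90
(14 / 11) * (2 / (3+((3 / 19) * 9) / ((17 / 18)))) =9044 / 16005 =0.57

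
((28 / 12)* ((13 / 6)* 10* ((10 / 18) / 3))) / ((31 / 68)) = 154700 / 7533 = 20.54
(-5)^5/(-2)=3125/2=1562.50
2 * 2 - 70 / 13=-18 / 13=-1.38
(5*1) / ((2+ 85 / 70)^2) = 196 / 405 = 0.48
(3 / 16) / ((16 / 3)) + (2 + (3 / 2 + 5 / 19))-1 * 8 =-20437 / 4864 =-4.20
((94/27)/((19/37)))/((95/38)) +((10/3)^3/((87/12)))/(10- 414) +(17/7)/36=194002159/70120260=2.77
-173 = -173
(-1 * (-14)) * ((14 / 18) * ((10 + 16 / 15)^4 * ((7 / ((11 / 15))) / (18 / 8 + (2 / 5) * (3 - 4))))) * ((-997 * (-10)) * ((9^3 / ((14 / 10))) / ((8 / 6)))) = 3281192287342.23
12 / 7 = 1.71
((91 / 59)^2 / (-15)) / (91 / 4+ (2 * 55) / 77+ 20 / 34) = -3941756 / 615562635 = -0.01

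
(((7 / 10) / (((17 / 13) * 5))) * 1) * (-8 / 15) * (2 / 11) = -728 / 70125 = -0.01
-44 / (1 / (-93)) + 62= 4154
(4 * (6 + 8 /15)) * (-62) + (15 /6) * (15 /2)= -96091 /60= -1601.52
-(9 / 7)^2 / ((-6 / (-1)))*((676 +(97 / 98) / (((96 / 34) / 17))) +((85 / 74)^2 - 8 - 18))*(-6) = 1086.52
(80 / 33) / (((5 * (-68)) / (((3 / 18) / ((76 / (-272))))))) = 8 / 1881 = 0.00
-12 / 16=-3 / 4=-0.75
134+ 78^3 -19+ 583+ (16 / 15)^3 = 1603972846 / 3375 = 475251.21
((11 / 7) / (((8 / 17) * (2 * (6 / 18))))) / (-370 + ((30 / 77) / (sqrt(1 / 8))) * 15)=-0.01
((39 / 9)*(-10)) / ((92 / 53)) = -3445 / 138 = -24.96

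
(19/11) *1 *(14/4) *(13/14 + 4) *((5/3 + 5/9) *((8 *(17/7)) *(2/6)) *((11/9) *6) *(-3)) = -594320/63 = -9433.65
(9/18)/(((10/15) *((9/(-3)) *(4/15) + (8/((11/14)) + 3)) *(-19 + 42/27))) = -0.00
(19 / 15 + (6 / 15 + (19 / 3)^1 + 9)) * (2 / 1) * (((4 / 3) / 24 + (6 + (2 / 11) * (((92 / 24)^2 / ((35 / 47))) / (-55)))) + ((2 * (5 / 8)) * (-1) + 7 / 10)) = 70501703 / 381150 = 184.97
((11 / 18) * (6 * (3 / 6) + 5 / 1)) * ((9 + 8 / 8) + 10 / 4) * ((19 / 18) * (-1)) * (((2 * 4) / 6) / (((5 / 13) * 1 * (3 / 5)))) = -271700 / 729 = -372.70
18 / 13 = 1.38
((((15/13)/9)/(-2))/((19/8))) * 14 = -280/741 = -0.38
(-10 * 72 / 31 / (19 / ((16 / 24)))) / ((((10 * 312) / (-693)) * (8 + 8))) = 693 / 61256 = 0.01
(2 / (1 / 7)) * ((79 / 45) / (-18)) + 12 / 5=1.03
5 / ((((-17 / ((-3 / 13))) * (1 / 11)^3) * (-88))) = -1815 / 1768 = -1.03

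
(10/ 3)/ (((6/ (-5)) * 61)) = -25/ 549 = -0.05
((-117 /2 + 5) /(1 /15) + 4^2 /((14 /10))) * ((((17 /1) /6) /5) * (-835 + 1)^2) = -2182596765 /7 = -311799537.86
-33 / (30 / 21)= -231 / 10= -23.10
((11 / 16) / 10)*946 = 5203 / 80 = 65.04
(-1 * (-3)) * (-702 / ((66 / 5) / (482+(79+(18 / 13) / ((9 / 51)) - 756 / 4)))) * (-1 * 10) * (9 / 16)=14999175 / 44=340890.34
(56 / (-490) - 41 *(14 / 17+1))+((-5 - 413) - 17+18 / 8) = -1208157 / 2380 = -507.63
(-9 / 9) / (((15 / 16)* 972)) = -0.00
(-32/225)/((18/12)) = -64/675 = -0.09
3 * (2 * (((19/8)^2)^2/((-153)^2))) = 130321/15980544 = 0.01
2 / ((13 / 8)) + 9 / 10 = 277 / 130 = 2.13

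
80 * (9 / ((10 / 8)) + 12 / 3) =896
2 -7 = -5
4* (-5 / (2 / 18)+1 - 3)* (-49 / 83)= 9212 / 83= 110.99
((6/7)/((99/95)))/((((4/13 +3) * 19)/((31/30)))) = 403/29799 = 0.01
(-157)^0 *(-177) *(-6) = 1062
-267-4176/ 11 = -7113/ 11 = -646.64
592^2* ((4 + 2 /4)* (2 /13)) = 242628.92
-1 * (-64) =64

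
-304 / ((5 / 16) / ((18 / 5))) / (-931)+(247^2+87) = 74847208 / 1225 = 61099.76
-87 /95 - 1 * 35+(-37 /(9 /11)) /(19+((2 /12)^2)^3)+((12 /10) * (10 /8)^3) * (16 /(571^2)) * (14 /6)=-420597498830091 /10982909532470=-38.30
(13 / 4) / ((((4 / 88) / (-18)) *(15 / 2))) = -858 / 5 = -171.60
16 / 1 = 16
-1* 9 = -9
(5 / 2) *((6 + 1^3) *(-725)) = -25375 / 2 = -12687.50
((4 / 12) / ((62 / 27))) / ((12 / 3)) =0.04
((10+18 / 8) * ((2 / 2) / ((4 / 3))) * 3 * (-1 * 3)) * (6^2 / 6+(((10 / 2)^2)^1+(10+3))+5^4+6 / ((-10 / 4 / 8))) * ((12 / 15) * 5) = -4298427 / 20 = -214921.35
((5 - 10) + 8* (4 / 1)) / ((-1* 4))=-27 / 4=-6.75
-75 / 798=-25 / 266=-0.09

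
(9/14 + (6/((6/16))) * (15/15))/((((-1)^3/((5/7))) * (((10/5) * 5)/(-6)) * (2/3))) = 2097/196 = 10.70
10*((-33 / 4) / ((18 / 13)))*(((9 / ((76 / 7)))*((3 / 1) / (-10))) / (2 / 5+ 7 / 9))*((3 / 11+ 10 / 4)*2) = 2248155 / 32224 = 69.77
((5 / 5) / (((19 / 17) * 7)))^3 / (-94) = -0.00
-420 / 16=-105 / 4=-26.25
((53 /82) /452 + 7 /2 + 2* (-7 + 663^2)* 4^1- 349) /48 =43440867395 /593024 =73253.14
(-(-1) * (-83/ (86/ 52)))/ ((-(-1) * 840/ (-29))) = 31291/ 18060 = 1.73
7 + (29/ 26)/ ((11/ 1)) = 2031/ 286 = 7.10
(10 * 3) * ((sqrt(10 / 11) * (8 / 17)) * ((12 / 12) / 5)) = 48 * sqrt(110) / 187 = 2.69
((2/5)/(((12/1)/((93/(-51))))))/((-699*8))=31/2851920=0.00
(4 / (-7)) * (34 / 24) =-17 / 21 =-0.81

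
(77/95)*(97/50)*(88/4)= 82159/2375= 34.59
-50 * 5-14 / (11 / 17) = -2988 / 11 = -271.64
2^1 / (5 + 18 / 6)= 1 / 4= 0.25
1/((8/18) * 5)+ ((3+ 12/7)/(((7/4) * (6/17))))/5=1937/980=1.98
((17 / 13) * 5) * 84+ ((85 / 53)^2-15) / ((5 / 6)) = 19511664 / 36517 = 534.32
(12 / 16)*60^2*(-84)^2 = 19051200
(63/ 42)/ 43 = 3/ 86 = 0.03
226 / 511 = 0.44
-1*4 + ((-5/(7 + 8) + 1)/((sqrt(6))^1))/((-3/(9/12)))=-4 - sqrt(6)/36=-4.07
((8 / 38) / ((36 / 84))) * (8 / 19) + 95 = 103109 / 1083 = 95.21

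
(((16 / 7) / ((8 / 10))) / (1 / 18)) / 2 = 180 / 7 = 25.71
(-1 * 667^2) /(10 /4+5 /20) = -1779556 /11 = -161777.82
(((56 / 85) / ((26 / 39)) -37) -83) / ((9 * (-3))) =1124 / 255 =4.41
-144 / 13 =-11.08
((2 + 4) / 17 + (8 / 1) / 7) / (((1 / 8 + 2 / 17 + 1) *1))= 1424 / 1183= 1.20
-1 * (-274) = 274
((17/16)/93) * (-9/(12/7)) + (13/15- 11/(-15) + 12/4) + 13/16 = 53097/9920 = 5.35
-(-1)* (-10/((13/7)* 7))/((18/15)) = -25/39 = -0.64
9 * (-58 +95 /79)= -40383 /79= -511.18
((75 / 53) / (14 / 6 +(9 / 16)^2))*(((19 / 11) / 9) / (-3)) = -24320 / 711843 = -0.03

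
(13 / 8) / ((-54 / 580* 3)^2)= 273325 / 13122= 20.83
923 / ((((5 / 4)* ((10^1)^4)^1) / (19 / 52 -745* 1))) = -2749191 / 50000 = -54.98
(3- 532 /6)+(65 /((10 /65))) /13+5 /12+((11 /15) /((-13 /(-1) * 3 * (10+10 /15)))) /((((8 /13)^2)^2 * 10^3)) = -103710695833 /1966080000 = -52.75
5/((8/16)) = 10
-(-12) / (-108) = -1 / 9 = -0.11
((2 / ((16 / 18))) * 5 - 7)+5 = 37 / 4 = 9.25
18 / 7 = 2.57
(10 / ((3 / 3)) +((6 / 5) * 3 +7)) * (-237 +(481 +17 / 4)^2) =387659967 / 80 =4845749.59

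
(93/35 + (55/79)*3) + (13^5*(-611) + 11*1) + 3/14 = -1254535838931/5530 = -226860007.04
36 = 36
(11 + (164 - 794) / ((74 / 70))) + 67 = -517.95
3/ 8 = 0.38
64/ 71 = 0.90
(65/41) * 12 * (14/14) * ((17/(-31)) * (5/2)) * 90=-2983500/1271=-2347.36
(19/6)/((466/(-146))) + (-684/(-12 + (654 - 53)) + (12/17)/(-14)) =-11365703/5157222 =-2.20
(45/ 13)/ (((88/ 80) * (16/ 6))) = 675/ 572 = 1.18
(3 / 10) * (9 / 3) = 9 / 10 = 0.90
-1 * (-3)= 3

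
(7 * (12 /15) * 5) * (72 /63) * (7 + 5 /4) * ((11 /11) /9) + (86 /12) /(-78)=13685 /468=29.24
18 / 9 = 2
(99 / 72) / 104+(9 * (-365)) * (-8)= 21864971 / 832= 26280.01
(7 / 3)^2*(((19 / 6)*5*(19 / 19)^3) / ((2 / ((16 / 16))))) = 4655 / 108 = 43.10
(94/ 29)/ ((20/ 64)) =1504/ 145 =10.37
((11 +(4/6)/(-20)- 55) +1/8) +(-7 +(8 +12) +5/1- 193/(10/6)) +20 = -2921/24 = -121.71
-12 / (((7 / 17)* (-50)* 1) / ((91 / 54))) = 221 / 225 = 0.98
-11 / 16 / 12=-11 / 192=-0.06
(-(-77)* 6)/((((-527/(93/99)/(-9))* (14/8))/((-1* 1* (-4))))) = 288/17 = 16.94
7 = 7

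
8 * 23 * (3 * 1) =552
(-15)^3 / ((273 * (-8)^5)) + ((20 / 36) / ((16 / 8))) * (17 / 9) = 126821365 / 241532928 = 0.53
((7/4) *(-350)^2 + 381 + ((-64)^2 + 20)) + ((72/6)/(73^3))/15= 425724644124/1945085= 218872.00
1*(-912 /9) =-304 /3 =-101.33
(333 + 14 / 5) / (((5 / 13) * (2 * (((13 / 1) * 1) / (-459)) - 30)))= -10018593 / 344900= -29.05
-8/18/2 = -2/9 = -0.22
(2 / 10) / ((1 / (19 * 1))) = 19 / 5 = 3.80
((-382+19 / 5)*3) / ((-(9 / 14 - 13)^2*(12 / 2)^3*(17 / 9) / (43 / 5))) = 3984337 / 25439650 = 0.16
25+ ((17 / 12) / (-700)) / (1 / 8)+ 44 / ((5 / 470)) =4369033 / 1050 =4160.98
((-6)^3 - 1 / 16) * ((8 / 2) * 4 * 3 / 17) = -10371 / 17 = -610.06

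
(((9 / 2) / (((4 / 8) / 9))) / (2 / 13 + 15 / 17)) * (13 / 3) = 77571 / 229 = 338.74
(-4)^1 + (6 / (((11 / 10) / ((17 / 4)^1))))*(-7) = -1829 / 11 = -166.27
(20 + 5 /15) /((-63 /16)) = -976 /189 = -5.16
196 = 196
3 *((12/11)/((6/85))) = 510/11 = 46.36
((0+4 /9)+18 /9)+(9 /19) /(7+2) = 427 /171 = 2.50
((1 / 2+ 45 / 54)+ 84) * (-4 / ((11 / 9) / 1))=-279.27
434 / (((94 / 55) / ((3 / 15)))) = 2387 / 47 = 50.79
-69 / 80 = -0.86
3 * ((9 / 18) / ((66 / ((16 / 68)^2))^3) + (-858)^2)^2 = 407774296556812211807422014505337104 / 250812652469785208341803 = 1625812304688.00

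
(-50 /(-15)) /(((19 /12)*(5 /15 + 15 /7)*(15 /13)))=14 /19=0.74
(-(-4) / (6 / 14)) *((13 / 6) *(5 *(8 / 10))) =728 / 9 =80.89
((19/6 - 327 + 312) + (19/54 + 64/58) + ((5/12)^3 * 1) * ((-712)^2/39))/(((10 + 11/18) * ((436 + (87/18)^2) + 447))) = 227173688/2349516403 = 0.10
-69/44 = -1.57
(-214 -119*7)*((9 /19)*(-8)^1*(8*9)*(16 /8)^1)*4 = 43421184 /19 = 2285325.47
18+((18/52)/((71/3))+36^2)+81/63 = 16996311/12922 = 1315.30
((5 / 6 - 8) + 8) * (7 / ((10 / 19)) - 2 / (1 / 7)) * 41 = -287 / 12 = -23.92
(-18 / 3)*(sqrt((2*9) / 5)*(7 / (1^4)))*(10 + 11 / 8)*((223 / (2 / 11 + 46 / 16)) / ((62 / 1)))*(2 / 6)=-4687683*sqrt(10) / 41695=-355.53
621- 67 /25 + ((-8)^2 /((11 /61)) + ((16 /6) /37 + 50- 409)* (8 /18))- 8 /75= 223515958 /274725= 813.60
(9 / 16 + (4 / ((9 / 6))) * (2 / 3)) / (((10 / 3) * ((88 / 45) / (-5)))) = -5055 / 2816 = -1.80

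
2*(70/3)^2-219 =7829/9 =869.89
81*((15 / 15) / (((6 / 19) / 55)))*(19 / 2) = 536085 / 4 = 134021.25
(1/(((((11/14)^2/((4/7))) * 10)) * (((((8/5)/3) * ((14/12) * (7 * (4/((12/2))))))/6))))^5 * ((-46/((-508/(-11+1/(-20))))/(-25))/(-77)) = -70893300441132/532870294679452431625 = -0.00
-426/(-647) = 0.66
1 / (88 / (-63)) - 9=-855 / 88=-9.72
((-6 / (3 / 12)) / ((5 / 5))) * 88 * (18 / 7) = -38016 / 7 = -5430.86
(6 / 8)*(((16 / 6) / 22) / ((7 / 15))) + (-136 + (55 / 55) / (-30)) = -313787 / 2310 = -135.84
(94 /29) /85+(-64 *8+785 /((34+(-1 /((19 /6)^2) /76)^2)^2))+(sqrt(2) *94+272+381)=94 *sqrt(2)+35752018482525957074852 /252277201329123240785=274.65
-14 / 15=-0.93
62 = 62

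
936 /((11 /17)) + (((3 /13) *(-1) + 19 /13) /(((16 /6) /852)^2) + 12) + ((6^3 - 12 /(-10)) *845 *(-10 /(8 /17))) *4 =-2212681074 /143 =-15473294.22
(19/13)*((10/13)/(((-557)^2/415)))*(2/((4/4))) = 157700/52432081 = 0.00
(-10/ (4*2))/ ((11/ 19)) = -95/ 44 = -2.16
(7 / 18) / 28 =1 / 72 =0.01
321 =321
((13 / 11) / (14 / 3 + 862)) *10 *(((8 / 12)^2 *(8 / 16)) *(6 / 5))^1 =1 / 275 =0.00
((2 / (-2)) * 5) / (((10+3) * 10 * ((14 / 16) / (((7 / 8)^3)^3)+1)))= -5764801 / 586092442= -0.01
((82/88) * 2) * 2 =41/11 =3.73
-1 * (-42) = 42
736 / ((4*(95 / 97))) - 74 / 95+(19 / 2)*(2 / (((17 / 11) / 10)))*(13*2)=5464458 / 1615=3383.57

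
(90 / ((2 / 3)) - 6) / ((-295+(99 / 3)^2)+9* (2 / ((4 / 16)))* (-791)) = -3 / 1306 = -0.00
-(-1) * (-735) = -735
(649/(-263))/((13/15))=-9735/3419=-2.85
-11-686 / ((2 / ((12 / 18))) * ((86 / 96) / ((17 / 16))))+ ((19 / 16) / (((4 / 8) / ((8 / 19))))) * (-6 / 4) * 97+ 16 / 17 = -623935 / 1462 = -426.77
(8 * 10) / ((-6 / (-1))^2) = 20 / 9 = 2.22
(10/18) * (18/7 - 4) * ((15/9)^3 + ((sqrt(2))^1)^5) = -200 * sqrt(2)/63 - 6250/1701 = -8.16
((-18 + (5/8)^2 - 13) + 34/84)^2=1647954025/1806336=912.32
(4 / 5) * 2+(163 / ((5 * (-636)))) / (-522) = 2656099 / 1659960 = 1.60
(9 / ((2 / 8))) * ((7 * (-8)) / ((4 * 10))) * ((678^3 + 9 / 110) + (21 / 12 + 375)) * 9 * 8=-311017863283848 / 275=-1130974048304.90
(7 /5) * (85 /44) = 119 /44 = 2.70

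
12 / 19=0.63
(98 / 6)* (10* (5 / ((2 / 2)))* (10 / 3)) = 24500 / 9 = 2722.22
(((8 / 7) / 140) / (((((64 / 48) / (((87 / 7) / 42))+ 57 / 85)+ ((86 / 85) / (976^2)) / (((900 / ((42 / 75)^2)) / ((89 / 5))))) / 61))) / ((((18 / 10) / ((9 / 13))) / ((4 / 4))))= 5924204100000000 / 160115000114947787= 0.04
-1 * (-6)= 6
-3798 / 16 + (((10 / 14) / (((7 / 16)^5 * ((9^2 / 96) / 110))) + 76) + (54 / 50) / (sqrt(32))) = 27 * sqrt(2) / 200 + 143538609607 / 25412184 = 5648.61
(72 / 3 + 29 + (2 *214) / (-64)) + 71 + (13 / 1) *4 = 2709 / 16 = 169.31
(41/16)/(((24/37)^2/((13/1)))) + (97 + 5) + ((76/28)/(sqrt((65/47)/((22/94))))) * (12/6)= 38 * sqrt(715)/455 + 1669709/9216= 183.41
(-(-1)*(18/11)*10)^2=32400/121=267.77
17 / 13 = 1.31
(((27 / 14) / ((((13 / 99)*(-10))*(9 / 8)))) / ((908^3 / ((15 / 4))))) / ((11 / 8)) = -0.00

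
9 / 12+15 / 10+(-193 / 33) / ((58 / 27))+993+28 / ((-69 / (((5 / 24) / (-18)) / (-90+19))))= 41879778445 / 42195087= 992.53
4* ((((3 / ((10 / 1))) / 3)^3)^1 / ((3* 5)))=1 / 3750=0.00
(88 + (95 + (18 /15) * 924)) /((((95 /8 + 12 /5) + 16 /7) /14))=5063856 /4637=1092.05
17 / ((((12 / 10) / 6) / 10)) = 850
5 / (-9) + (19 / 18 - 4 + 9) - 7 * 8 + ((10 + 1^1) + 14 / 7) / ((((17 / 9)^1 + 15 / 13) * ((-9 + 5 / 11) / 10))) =-928621 / 16732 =-55.50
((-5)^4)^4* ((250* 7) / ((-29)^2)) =267028808593750 / 841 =317513446603.75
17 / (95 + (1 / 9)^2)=1377 / 7696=0.18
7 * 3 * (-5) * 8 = -840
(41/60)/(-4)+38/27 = 2671/2160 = 1.24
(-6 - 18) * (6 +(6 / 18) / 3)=-440 / 3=-146.67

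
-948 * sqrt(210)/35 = -392.51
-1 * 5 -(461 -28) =-438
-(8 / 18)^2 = -16 / 81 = -0.20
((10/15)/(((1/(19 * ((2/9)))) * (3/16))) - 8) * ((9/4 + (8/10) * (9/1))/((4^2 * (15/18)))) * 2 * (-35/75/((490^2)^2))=-71/882367500000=-0.00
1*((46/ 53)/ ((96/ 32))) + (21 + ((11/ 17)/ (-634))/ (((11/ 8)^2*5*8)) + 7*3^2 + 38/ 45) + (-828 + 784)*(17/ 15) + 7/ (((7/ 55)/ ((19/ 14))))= 43509512087/ 395865162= 109.91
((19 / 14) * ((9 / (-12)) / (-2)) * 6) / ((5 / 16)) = 9.77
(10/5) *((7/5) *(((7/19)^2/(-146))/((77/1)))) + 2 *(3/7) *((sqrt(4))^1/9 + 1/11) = 0.27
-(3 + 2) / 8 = -5 / 8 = -0.62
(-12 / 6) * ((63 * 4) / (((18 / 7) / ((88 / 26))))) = -8624 / 13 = -663.38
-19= -19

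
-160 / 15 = -32 / 3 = -10.67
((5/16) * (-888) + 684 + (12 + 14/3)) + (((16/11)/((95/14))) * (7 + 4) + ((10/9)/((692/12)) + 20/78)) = 545846101/1281930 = 425.80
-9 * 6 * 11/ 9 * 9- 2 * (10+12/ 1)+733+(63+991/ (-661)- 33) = 81634/ 661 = 123.50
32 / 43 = 0.74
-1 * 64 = -64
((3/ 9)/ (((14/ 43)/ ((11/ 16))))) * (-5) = -2365/ 672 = -3.52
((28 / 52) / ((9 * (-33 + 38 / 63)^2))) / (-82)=-3087 / 4440615946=-0.00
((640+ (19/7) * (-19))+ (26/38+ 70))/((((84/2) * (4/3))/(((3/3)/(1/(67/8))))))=2936677/29792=98.57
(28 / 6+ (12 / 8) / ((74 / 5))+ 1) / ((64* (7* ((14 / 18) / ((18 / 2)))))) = 69147 / 464128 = 0.15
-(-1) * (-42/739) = -42/739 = -0.06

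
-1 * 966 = -966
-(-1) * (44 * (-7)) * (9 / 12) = -231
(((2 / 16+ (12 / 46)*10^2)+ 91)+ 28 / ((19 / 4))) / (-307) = -430381 / 1073272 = -0.40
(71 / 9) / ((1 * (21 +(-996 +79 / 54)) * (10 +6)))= -213 / 420568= -0.00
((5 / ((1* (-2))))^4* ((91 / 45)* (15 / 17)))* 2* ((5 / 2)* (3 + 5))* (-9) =-853125 / 34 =-25091.91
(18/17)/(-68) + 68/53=38827/30634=1.27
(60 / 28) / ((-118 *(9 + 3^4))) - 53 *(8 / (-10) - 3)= 4990687 / 24780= 201.40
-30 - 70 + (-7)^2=-51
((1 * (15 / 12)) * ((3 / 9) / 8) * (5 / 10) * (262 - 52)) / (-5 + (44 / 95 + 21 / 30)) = -16625 / 11664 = -1.43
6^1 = 6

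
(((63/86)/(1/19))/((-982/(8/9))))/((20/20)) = -266/21113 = -0.01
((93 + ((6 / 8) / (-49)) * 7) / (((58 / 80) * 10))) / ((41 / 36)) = 93636 / 8323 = 11.25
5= 5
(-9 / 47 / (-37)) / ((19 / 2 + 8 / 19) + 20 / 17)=0.00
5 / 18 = 0.28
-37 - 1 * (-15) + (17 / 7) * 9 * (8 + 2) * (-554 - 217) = -168540.57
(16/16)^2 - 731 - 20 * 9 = -910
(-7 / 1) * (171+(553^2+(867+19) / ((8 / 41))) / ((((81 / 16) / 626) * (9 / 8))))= -174074805989 / 729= -238785742.10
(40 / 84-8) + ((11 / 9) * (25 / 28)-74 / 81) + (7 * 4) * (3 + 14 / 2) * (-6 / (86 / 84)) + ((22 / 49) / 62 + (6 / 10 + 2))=-174134074291 / 105813540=-1645.67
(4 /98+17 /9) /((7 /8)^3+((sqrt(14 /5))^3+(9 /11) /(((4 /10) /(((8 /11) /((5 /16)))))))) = 59919548480000 /43090127806257- 882751569920 * sqrt(70) /6155732543751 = 0.19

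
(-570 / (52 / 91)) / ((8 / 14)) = -13965 / 8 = -1745.62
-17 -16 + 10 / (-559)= -33.02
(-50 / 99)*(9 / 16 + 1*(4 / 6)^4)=-0.38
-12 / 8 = -3 / 2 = -1.50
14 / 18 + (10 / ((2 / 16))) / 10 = 79 / 9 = 8.78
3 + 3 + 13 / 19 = 6.68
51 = 51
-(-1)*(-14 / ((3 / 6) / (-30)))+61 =901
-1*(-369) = 369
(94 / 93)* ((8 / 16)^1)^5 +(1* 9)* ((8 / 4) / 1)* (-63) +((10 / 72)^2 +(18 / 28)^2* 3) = -139367423 / 123039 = -1132.71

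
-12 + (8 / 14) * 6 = -60 / 7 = -8.57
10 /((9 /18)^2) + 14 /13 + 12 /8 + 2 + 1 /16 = 9285 /208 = 44.64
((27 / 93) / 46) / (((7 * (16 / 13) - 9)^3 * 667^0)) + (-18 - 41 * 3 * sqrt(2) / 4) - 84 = -18201273 / 178250 - 123 * sqrt(2) / 4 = -145.60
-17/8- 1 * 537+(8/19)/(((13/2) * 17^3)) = -5233872815/9708088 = -539.12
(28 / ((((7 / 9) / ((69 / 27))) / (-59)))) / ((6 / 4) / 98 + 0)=-354629.33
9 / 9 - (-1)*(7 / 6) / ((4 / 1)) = 1.29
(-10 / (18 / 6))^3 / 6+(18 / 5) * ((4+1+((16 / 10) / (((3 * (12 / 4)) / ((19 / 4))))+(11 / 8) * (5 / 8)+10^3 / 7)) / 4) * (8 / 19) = 50.50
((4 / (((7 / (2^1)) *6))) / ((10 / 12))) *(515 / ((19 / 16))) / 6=6592 / 399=16.52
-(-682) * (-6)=-4092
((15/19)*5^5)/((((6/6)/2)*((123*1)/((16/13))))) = 500000/10127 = 49.37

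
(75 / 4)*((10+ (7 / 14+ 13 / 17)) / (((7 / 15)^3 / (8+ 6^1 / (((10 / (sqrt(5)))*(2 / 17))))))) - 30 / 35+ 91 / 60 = 5817043241 / 349860+ 58168125*sqrt(5) / 5488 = 40327.19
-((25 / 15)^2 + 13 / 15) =-164 / 45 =-3.64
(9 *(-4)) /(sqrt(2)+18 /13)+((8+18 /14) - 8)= 603 - 3042 *sqrt(2) /7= -11.58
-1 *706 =-706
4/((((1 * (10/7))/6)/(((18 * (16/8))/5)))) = 3024/25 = 120.96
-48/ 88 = -6/ 11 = -0.55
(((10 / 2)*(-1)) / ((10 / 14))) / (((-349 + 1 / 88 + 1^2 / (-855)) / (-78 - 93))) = -3.43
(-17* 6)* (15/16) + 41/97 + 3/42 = -516751/5432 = -95.13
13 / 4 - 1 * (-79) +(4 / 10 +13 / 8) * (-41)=-31 / 40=-0.78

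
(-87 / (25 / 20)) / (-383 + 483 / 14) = 696 / 3485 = 0.20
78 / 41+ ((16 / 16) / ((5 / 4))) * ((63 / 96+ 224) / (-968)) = 2725411 / 1587520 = 1.72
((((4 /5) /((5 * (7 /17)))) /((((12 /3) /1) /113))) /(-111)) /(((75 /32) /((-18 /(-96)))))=-3842 /485625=-0.01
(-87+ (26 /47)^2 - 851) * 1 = -2071366 /2209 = -937.69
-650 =-650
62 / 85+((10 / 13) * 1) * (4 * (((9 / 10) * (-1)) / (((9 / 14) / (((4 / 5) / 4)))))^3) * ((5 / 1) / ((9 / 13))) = 23102 / 95625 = 0.24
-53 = -53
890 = 890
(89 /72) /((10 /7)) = 623 /720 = 0.87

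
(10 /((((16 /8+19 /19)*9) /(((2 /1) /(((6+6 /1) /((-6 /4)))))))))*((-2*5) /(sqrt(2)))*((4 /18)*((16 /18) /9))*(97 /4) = 4850*sqrt(2) /19683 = 0.35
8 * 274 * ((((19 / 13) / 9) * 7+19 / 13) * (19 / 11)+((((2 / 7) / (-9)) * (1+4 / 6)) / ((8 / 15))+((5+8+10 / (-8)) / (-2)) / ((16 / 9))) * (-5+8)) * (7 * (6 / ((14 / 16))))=-1808489050 / 3003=-602227.46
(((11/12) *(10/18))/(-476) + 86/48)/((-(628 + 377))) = -92051/51665040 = -0.00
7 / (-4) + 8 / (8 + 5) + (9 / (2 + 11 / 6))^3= 7470275 / 632684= 11.81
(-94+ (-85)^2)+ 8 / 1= 7139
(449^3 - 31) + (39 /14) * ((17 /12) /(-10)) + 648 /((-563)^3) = 9045906280275972993 /99933986320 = 90518817.61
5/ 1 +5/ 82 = 415/ 82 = 5.06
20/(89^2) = 20/7921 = 0.00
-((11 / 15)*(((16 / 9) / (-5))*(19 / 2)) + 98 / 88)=40493 / 29700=1.36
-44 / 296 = -11 / 74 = -0.15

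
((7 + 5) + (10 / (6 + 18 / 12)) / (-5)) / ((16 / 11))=121 / 15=8.07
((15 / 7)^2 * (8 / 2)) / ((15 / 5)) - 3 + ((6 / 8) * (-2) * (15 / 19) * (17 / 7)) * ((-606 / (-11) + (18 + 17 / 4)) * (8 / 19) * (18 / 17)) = -18687447 / 194579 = -96.04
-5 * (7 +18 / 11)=-475 / 11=-43.18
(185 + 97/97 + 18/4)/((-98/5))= -1905/196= -9.72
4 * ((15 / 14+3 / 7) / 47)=6 / 47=0.13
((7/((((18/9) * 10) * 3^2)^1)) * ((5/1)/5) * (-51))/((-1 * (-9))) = -119/540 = -0.22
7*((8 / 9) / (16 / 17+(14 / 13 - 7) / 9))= 12376 / 563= 21.98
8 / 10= 4 / 5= 0.80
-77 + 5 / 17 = -1304 / 17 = -76.71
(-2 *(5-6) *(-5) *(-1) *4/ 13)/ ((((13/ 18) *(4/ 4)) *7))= 0.61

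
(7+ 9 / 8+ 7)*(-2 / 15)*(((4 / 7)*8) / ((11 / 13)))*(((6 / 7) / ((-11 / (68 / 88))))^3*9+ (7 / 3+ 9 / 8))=-655276927409 / 17400755295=-37.66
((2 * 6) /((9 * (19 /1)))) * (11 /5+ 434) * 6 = 17448 /95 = 183.66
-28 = -28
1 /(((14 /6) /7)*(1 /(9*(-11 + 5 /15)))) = -288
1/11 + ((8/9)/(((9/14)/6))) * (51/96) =1336/297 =4.50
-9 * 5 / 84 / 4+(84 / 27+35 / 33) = 44771 / 11088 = 4.04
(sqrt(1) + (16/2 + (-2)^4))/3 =25/3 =8.33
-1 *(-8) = 8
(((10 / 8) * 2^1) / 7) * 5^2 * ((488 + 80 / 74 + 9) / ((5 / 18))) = 4146525 / 259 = 16009.75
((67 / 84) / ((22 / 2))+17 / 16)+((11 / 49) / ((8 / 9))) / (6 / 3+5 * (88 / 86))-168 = -36687809 / 219912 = -166.83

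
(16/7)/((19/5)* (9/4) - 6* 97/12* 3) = -320/19173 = -0.02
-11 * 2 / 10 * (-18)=198 / 5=39.60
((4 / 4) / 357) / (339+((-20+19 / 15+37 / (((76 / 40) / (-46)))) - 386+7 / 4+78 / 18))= -380 / 129614919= -0.00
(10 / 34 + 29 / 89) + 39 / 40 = 96527 / 60520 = 1.59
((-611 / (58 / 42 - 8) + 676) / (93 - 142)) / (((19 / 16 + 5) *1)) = -1708720 / 674289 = -2.53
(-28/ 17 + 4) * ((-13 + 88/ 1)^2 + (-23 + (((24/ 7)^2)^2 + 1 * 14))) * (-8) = -108314.02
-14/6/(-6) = 7/18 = 0.39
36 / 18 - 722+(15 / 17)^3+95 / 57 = -10577390 / 14739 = -717.65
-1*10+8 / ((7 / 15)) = 50 / 7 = 7.14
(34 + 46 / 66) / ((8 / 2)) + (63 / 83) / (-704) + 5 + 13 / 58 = 70648103 / 5083584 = 13.90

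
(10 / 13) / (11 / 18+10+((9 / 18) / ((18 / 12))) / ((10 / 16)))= 900 / 13039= 0.07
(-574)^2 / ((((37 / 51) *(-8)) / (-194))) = 407479443 / 37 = 11012957.92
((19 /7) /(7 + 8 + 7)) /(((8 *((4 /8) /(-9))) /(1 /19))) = -9 /616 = -0.01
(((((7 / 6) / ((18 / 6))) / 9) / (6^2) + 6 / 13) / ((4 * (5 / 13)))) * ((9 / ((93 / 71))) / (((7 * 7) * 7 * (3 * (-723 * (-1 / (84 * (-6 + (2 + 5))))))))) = 2490893 / 10674863640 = 0.00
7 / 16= 0.44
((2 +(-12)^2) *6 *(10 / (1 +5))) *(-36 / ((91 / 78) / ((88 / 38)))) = -13875840 / 133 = -104329.62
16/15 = 1.07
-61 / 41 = -1.49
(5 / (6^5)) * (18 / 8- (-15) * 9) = 305 / 3456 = 0.09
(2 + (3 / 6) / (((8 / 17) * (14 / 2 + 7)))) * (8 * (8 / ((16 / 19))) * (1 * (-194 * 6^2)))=-7712955 / 7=-1101850.71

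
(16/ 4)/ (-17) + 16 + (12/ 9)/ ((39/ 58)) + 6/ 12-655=-2533001/ 3978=-636.75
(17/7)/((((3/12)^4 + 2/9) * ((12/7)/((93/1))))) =303552/521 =582.63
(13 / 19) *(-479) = -6227 / 19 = -327.74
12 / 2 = 6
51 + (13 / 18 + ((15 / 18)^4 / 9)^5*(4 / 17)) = 47457369445140202575409 / 917543123840934346752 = 51.72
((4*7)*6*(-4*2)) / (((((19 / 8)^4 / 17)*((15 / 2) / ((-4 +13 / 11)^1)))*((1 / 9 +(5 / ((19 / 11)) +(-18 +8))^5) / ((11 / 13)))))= -82682707968 / 6557858665735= -0.01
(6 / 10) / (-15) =-1 / 25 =-0.04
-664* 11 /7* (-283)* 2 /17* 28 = 972720.94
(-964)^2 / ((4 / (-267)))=-62030508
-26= -26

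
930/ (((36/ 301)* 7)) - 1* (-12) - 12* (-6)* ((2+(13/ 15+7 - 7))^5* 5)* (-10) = -4696691051/ 6750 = -695806.08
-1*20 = -20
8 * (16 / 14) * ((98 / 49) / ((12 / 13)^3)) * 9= 4394 / 21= 209.24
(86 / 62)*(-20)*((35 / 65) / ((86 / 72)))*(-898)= 4525920 / 403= 11230.57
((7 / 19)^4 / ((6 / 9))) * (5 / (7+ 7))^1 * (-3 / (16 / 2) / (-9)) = 1715 / 4170272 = 0.00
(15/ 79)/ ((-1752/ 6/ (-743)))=11145/ 23068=0.48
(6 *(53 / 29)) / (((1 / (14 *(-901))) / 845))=-3389507940 / 29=-116879584.14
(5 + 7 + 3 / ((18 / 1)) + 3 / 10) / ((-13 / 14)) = -2618 / 195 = -13.43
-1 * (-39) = 39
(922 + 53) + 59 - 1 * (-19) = 1053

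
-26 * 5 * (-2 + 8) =-780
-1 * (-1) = 1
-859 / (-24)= 35.79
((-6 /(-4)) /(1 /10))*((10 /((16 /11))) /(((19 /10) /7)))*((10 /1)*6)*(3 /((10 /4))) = 519750 /19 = 27355.26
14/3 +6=32/3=10.67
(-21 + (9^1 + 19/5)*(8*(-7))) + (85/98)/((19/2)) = -3434034/4655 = -737.71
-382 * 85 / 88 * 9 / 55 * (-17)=496791 / 484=1026.43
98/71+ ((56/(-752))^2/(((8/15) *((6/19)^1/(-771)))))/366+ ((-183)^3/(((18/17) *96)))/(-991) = 75424210630327/1213577521792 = 62.15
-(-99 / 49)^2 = -9801 / 2401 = -4.08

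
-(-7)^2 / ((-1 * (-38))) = -49 / 38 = -1.29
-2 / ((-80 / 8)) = 1 / 5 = 0.20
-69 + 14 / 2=-62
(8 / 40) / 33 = 1 / 165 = 0.01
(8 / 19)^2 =64 / 361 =0.18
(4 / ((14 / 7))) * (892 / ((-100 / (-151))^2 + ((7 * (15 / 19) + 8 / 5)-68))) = -3864313480 / 130908183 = -29.52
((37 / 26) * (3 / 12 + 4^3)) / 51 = 9509 / 5304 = 1.79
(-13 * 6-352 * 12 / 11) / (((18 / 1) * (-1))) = 77 / 3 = 25.67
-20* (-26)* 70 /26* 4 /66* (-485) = -1358000 /33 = -41151.52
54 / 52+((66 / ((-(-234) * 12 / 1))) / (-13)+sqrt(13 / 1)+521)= sqrt(13)+3176071 / 6084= 525.64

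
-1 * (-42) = 42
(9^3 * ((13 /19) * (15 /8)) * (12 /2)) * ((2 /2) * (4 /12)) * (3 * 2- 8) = -142155 /38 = -3740.92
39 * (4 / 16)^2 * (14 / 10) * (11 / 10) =3003 / 800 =3.75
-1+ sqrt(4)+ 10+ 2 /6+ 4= 46 /3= 15.33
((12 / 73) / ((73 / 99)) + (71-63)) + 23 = 166387 / 5329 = 31.22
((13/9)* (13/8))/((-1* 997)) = -169/71784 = -0.00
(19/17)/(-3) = -19/51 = -0.37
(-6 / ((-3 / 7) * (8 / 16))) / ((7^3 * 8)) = 1 / 98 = 0.01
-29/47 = -0.62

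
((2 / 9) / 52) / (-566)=-1 / 132444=-0.00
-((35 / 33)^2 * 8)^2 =-96040000 / 1185921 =-80.98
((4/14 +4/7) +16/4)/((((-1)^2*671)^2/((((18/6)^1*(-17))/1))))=-1734/3151687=-0.00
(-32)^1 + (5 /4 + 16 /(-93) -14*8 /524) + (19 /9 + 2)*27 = 3891943 /48732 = 79.86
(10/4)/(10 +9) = 5/38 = 0.13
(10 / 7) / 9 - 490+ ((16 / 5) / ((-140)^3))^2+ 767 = 277.16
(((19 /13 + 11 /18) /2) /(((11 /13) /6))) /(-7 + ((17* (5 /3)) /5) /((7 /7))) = -485 /88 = -5.51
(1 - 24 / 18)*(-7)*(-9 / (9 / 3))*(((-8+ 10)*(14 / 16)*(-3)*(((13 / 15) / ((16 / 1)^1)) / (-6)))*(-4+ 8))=-637 / 480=-1.33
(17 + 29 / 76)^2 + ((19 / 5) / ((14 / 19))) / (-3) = 300.40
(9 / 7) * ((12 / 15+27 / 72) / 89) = 423 / 24920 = 0.02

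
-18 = -18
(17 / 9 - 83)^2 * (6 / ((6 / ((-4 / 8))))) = -266450 / 81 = -3289.51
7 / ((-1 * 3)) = -7 / 3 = -2.33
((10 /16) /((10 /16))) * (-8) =-8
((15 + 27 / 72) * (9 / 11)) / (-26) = -1107 / 2288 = -0.48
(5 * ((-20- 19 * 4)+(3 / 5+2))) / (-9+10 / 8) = 1868 / 31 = 60.26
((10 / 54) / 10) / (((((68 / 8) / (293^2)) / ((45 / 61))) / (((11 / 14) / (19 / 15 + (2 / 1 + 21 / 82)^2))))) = 79371692950 / 4653969929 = 17.05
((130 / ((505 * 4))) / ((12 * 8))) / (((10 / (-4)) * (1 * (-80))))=13 / 3878400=0.00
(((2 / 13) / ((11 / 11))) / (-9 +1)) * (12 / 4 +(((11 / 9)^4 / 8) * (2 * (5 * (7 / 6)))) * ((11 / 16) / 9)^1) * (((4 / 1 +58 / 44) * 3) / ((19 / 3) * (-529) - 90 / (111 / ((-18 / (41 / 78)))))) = 111744090461 / 372496450968576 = 0.00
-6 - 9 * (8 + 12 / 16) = -84.75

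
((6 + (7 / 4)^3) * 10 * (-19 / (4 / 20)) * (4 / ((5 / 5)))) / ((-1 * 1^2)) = 345325 / 8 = 43165.62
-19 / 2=-9.50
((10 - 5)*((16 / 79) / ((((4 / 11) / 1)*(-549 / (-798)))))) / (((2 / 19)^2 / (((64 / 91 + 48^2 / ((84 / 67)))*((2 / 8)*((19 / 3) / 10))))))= 59956000544 / 563823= 106338.34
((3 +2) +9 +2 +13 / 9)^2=24649 / 81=304.31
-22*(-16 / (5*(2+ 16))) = 176 / 45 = 3.91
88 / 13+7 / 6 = 619 / 78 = 7.94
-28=-28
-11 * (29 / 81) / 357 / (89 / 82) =-26158 / 2573613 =-0.01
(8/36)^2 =4/81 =0.05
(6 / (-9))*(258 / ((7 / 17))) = -2924 / 7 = -417.71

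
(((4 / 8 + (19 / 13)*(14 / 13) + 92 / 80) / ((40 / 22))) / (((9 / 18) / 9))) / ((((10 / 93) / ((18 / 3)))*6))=100328679 / 338000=296.83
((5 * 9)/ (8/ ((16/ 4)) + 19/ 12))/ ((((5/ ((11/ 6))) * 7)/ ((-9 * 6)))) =-10692/ 301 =-35.52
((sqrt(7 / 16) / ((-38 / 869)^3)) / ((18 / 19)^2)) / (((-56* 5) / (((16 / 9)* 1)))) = 656234909* sqrt(7) / 31026240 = 55.96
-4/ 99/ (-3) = 4/ 297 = 0.01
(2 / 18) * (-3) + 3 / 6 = 1 / 6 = 0.17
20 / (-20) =-1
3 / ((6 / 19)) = 19 / 2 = 9.50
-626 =-626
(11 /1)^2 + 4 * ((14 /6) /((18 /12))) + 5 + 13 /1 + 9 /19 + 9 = 154.70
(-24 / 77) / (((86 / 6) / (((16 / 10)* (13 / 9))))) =-832 / 16555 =-0.05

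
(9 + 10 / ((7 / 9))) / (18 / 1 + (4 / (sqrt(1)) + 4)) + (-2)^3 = -1303 / 182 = -7.16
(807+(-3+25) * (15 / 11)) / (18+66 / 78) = 10881 / 245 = 44.41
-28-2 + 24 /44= -324 /11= -29.45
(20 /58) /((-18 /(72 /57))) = -40 /1653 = -0.02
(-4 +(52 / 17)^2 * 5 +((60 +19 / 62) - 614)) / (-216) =9154513 / 3870288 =2.37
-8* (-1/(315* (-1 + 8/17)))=-136/2835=-0.05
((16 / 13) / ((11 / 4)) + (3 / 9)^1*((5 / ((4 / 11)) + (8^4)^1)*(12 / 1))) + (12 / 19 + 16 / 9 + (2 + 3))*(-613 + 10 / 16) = 776114923 / 65208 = 11902.14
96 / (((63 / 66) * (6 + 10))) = 44 / 7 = 6.29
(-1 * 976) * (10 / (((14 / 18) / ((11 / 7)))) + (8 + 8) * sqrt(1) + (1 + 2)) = -1874896 / 49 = -38263.18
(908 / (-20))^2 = 51529 / 25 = 2061.16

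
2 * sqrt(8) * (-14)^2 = 784 * sqrt(2) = 1108.74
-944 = -944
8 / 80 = 1 / 10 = 0.10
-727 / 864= -0.84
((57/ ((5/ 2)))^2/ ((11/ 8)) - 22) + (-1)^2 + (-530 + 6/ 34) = -807644/ 4675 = -172.76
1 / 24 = 0.04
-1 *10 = -10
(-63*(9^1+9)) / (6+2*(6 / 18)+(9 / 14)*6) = -23814 / 221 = -107.76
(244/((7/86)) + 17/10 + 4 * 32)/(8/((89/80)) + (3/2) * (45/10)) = 38967582/173705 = 224.33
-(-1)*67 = 67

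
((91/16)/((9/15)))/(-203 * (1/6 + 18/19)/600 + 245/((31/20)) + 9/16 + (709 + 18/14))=140697375/12891503398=0.01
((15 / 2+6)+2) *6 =93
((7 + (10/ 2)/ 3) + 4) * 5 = 190/ 3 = 63.33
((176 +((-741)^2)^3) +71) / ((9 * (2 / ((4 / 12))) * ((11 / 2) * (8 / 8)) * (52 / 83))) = 264231138859776752 / 297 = 889667134208002.53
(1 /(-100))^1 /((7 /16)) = -4 /175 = -0.02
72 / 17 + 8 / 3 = 352 / 51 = 6.90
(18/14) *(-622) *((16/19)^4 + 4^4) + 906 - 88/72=-1676726558663/8210223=-204224.24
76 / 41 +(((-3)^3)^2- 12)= 29473 / 41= 718.85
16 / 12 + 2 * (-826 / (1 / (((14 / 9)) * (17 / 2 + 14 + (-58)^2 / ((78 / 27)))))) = -118958816 / 39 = -3050226.05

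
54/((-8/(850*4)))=-22950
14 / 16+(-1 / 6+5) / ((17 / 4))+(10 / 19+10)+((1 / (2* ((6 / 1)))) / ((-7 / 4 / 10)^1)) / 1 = 654553 / 54264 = 12.06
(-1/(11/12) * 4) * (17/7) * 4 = -3264/77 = -42.39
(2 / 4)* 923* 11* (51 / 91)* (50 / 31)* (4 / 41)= 3983100 / 8897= 447.69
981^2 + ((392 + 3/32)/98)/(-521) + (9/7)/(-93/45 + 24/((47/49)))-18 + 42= 25446126309586139/26440691648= 962385.05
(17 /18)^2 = 289 /324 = 0.89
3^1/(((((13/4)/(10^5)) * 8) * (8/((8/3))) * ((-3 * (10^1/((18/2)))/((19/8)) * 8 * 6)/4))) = -11875/52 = -228.37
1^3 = 1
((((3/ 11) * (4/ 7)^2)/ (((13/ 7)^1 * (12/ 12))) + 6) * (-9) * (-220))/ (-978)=-181620/ 14833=-12.24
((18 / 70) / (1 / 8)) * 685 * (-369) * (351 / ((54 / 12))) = -283905648 / 7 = -40557949.71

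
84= 84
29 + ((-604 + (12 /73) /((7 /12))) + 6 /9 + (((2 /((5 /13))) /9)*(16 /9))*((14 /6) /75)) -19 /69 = -615065357264 /1070992125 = -574.29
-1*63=-63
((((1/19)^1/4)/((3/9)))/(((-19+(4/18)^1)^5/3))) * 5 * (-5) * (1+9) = 66430125/5238622690262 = 0.00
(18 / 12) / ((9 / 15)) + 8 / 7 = 51 / 14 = 3.64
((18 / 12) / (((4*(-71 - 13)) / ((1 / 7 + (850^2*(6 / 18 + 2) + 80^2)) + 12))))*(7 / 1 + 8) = -177685775 / 1568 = -113320.01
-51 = -51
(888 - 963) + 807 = 732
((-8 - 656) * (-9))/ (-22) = -2988/ 11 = -271.64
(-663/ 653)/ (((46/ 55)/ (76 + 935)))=-36866115/ 30038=-1227.32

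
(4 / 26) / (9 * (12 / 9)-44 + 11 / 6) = -12 / 2353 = -0.01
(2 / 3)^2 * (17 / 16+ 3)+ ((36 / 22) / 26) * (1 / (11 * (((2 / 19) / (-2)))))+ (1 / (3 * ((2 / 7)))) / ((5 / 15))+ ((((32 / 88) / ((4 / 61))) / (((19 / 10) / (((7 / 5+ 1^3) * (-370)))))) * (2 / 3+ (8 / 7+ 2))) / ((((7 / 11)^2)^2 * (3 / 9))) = -3266100701108629 / 18083189124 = -180615.30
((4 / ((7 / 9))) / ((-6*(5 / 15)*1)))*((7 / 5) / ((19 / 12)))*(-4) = 864 / 95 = 9.09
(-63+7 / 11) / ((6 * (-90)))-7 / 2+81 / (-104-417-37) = -324977 / 92070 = -3.53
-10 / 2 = -5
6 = 6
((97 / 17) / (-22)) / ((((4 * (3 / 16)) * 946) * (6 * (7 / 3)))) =-97 / 3714942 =-0.00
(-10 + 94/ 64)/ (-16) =273/ 512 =0.53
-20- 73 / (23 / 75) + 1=-5912 / 23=-257.04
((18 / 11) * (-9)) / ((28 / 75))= -6075 / 154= -39.45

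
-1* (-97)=97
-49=-49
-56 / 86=-28 / 43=-0.65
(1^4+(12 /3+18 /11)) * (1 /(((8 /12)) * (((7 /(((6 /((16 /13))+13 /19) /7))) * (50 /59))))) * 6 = 6550947 /819280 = 8.00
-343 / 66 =-5.20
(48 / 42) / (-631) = -8 / 4417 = -0.00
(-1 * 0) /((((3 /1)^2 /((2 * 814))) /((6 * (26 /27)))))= 0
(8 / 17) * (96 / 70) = 384 / 595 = 0.65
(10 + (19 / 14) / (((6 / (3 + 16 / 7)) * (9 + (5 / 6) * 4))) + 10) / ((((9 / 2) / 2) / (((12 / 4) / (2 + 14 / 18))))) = 11817 / 1225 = 9.65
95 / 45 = 19 / 9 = 2.11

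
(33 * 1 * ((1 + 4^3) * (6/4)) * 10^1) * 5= 160875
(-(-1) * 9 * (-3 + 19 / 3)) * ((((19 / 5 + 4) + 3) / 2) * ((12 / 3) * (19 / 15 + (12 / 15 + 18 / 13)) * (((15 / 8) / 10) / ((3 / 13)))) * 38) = 345249 / 5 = 69049.80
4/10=0.40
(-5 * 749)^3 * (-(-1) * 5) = -262618593125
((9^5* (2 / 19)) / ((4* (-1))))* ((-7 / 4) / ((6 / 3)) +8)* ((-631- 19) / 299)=4428675 / 184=24068.89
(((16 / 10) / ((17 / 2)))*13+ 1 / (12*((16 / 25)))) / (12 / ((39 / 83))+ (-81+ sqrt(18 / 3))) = -394237753 / 8467256640 - 7108309*sqrt(6) / 8467256640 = -0.05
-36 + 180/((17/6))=468/17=27.53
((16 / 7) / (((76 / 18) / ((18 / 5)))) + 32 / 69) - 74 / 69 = 20498 / 15295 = 1.34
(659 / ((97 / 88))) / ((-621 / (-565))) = 32765480 / 60237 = 543.94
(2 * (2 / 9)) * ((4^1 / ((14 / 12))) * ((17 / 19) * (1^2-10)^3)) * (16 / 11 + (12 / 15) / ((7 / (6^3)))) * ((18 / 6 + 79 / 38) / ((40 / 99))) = -144429410016 / 442225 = -326597.12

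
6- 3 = 3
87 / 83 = 1.05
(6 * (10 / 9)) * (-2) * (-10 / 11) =400 / 33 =12.12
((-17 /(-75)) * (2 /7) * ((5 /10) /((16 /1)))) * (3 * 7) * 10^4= 425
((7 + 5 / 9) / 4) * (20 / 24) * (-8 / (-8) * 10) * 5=2125 / 27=78.70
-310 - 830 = -1140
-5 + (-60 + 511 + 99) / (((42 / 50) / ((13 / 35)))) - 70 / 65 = 453137 / 1911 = 237.12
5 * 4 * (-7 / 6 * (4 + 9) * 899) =-818090 / 3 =-272696.67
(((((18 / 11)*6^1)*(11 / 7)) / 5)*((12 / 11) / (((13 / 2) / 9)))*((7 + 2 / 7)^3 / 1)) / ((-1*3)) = -1031494176 / 1716715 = -600.85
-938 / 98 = -67 / 7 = -9.57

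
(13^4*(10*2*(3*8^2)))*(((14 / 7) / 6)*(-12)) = -438696960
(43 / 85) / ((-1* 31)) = -43 / 2635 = -0.02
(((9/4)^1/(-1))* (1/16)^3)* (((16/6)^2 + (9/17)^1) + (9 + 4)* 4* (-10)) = 78391/278528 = 0.28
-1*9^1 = -9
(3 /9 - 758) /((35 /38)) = -86374 /105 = -822.61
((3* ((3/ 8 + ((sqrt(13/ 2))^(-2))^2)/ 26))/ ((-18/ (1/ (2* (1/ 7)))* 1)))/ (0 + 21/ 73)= -39347/ 1265472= -0.03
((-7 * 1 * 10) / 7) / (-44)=5 / 22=0.23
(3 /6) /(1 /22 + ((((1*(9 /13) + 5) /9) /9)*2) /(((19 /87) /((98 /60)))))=1100385 /2413423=0.46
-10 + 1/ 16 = -159/ 16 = -9.94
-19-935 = -954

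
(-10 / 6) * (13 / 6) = -65 / 18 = -3.61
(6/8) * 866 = 1299/2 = 649.50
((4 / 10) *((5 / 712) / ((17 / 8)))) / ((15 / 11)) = 22 / 22695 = 0.00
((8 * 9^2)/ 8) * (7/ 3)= 189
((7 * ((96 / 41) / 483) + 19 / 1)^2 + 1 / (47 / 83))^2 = 231515637129954271396 / 1746797198858209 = 132537.22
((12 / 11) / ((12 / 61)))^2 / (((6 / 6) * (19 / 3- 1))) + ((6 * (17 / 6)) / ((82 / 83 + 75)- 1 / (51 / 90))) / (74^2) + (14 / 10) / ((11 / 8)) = 9415572068211 / 1387860329680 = 6.78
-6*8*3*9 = -1296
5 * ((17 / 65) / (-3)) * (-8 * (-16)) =-2176 / 39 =-55.79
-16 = -16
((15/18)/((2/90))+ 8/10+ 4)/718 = 423/7180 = 0.06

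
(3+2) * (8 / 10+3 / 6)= 13 / 2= 6.50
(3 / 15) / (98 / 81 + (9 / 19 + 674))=1539 / 5199385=0.00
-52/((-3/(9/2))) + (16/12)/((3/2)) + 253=2987/9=331.89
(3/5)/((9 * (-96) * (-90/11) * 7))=11/907200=0.00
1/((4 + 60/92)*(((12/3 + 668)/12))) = 23/5992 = 0.00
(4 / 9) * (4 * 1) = 16 / 9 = 1.78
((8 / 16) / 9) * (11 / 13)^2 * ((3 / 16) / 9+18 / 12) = 8833 / 146016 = 0.06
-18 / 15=-1.20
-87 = -87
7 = 7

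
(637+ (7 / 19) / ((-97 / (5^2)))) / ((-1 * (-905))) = 1173816 / 1667915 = 0.70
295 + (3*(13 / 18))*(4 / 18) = 7978 / 27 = 295.48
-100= -100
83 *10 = 830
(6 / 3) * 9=18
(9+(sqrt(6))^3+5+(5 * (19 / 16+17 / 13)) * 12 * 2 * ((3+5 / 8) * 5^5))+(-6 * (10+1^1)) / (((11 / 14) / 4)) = 6 * sqrt(6)+705448649 / 208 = 3391594.74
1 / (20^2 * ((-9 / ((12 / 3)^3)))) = -4 / 225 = -0.02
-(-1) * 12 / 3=4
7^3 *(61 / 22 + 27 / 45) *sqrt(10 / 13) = 127253 *sqrt(130) / 1430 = 1014.62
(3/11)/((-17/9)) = -27/187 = -0.14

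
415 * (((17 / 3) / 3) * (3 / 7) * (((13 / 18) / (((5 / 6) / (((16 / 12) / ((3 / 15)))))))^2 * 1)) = 19076720 / 1701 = 11215.00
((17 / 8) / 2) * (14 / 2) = 119 / 16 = 7.44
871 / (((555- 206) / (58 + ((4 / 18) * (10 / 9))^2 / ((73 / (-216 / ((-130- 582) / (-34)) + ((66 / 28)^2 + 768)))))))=35559101204198 / 242987065839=146.34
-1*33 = -33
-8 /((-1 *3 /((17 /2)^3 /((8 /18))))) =14739 /4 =3684.75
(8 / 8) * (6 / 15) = 2 / 5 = 0.40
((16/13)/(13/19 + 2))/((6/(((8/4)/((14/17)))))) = 152/819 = 0.19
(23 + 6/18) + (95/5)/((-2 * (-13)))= 1877/78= 24.06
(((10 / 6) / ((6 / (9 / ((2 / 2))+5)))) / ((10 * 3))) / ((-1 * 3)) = -7 / 162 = -0.04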